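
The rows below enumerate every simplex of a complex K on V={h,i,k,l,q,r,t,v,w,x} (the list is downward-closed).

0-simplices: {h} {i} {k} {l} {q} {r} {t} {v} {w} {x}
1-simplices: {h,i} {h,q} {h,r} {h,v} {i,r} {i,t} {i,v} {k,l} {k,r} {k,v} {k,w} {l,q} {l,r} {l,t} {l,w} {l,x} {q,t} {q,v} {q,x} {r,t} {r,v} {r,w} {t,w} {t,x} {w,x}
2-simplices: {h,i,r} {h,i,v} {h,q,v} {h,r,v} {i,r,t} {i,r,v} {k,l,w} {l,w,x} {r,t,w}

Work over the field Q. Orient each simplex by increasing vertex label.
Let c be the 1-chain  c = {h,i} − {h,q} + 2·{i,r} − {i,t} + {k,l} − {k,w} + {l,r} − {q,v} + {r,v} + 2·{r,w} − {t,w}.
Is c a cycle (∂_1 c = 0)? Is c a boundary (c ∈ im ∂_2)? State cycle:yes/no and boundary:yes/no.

n_0=10 n_1=25 n_2=9  [Q]
∂1: piv[hi,hq,hr,hv,it,kl,kr,kw,lx] rk=9  ker:ir,iv,kv,lq,lr,lt,lw,qt,qv,qx,rt,rv,rw,tw,tx,wx
∂2: piv[hir,hiv,hqv,hrv,irt,klw,lwx,rtw] rk=8  ker:irv
∂1c = 0
c vs im∂2: residual ≠ 0 ⇒ not boundary

cycle:yes boundary:no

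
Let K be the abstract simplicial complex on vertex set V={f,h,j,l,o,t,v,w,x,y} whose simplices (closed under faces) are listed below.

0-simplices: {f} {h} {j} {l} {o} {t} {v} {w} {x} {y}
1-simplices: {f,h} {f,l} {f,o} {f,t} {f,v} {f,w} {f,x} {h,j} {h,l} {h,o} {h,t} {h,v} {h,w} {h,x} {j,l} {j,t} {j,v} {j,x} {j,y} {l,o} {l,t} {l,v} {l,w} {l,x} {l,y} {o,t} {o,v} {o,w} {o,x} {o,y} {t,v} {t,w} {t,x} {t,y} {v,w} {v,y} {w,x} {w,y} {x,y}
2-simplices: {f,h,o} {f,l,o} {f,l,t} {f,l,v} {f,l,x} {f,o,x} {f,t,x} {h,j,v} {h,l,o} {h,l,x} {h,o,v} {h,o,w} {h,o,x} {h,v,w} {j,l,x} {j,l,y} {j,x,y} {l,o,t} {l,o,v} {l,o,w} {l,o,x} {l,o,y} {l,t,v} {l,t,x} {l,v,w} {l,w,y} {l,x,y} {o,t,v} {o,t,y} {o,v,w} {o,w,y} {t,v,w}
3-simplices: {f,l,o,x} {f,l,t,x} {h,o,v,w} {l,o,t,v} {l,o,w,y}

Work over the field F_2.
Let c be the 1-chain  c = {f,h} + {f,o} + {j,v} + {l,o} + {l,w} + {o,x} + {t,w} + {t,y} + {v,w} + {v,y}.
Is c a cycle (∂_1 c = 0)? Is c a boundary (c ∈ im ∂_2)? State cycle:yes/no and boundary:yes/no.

cycle:no boundary:no

n_0=10 n_1=39 n_2=32 n_3=5  [Z2]
∂1: piv[fh,fl,fo,ft,fv,fw,fx,hj,jy] rk=9  ker:hl,ho,ht,hv,hw,hx,jl,jt,jv,jx,lo,lt,lv,lw,lx,ly,ot,ov,ow,ox,oy,tv,tw,tx,ty,vw,vy,wx,wy,xy
∂2: piv[fho,flo,flt,flv,flx,fox,ftx,hjv,hlo,hlx,hov,how,hvw,jlx,jly,jxy,lot,lov,low,loy,ltv,lwy,oty,tvw] rk=24  ker:hox,lox,ltx,lvw,lxy,otv,ovw,owy
∂3: piv[flox,fltx,hovw,lotv,lowy] rk=5
∂1c = {h} + {j} + {o} + {v} + {w} + {x}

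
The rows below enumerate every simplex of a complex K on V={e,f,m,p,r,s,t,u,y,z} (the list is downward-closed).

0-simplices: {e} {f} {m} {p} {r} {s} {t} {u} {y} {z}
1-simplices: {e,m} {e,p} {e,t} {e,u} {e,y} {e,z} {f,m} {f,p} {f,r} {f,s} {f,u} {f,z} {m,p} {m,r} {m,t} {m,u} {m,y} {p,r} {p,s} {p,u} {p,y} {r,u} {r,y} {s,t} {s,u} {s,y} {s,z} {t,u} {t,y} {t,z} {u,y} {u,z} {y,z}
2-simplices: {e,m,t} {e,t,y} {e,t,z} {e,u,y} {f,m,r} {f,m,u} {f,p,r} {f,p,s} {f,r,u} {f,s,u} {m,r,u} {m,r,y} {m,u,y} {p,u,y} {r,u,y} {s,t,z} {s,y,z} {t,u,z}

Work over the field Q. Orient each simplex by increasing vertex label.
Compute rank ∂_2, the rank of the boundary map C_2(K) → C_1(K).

rank∂_2=16

n_0=10 n_1=33 n_2=18  [Q]
∂1: piv[em,ep,et,eu,ey,ez,fm,fr,fs] rk=9  ker:fp,fu,fz,mp,mr,mt,mu,my,pr,ps,pu,py,ru,ry,st,su,sy,sz,tu,ty,tz,uy,uz,yz
∂2: piv[emt,ety,etz,euy,fmr,fmu,fpr,fps,fru,fsu,mry,muy,puy,stz,syz,tuz] rk=16  ker:mru,ruy
rk∂_2=16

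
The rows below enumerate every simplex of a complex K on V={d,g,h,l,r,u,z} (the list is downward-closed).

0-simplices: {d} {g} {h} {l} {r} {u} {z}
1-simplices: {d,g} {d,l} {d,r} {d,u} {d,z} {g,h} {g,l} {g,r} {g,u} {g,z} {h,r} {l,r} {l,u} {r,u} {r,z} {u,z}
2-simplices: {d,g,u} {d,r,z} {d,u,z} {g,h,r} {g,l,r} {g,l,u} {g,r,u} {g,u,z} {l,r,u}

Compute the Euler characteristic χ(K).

χ(K)=0

n_0=7 n_1=16 n_2=9
χ=+7−16+9=0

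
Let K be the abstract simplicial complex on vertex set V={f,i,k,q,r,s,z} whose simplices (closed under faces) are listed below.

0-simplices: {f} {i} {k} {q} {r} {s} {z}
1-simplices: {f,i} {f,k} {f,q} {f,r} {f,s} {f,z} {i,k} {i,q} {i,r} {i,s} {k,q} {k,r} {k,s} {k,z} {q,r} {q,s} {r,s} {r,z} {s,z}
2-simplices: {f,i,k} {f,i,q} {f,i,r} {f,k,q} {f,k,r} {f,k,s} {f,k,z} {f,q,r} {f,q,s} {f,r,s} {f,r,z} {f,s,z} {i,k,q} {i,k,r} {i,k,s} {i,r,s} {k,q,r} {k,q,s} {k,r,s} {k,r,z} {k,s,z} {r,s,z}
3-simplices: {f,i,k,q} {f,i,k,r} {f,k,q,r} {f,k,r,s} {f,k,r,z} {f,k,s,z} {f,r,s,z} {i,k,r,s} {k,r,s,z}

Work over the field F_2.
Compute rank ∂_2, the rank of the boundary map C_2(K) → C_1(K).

n_0=7 n_1=19 n_2=22 n_3=9  [Z2]
∂1: piv[fi,fk,fq,fr,fs,fz] rk=6  ker:ik,iq,ir,is,kq,kr,ks,kz,qr,qs,rs,rz,sz
∂2: piv[fik,fiq,fir,fkq,fkr,fks,fkz,fqr,fqs,frs,frz,fsz,iks] rk=13  ker:ikq,ikr,irs,kqr,kqs,krs,krz,ksz,rsz
∂3: piv[fikq,fikr,fkqr,fkrs,fkrz,fksz,frsz,ikrs] rk=8  ker:krsz
rk∂_2=13

rank∂_2=13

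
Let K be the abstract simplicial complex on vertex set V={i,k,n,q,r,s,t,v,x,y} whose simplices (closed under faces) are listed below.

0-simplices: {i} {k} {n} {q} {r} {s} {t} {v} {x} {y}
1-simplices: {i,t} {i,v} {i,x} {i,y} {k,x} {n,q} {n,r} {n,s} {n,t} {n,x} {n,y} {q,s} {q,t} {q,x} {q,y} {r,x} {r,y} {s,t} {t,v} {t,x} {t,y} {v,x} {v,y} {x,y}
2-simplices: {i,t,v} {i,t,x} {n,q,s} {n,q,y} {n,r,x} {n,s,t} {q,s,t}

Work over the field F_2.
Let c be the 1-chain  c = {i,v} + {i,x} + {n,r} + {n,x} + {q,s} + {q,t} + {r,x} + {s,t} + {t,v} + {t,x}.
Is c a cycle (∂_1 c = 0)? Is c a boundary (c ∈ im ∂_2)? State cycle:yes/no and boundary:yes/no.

cycle:yes boundary:yes

n_0=10 n_1=24 n_2=7  [Z2]
∂1: piv[it,iv,ix,iy,kx,nq,nr,ns,nt] rk=9  ker:nx,ny,qs,qt,qx,qy,rx,ry,st,tv,tx,ty,vx,vy,xy
∂2: piv[itv,itx,nqs,nqy,nrx,nst,qst] rk=7
∂1c = 0
c vs im∂2: reduces to 0 ⇒ boundary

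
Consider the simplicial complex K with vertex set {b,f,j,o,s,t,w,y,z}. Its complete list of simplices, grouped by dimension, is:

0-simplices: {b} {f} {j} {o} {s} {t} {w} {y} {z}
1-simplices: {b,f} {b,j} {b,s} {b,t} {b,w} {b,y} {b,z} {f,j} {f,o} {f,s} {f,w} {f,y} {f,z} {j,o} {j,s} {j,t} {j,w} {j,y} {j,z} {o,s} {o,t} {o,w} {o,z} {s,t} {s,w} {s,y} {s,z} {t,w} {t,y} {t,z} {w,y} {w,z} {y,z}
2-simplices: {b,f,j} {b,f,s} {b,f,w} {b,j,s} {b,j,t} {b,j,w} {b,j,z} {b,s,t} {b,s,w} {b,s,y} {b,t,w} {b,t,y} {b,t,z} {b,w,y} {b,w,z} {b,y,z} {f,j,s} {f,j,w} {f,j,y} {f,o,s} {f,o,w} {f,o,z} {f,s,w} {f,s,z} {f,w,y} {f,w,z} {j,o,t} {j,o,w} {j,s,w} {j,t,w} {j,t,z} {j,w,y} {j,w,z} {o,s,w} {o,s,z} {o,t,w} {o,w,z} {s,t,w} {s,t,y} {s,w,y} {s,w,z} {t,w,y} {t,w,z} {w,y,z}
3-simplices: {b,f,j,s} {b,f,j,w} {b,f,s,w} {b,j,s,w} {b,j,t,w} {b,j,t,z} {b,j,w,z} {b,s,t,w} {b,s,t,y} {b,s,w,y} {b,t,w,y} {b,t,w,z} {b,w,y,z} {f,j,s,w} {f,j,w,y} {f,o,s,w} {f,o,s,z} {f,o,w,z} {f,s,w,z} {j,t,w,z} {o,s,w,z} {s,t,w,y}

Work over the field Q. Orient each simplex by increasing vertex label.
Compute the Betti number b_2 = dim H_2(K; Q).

n_0=9 n_1=33 n_2=44 n_3=22  [Q]
∂1: piv[bf,bj,bs,bt,bw,by,bz,fo] rk=8  ker:fj,fs,fw,fy,fz,jo,js,jt,jw,jy,jz,os,ot,ow,oz,st,sw,sy,sz,tw,ty,tz,wy,wz,yz
∂2: piv[bfj,bfs,bfw,bjs,bjt,bjw,bjz,bst,bsw,bsy,btw,bty,btz,bwy,bwz,byz,fjy,fos,fow,foz,fsz,fwy,fwz,jot,jow] rk=25  ker:fjs,fjw,fsw,jsw,jtw,jtz,jwy,jwz,osw,osz,otw,owz,stw,sty,swy,swz,twy,twz,wyz
∂3: piv[bfjs,bfjw,bfsw,bjsw,bjtw,bjtz,bjwz,bstw,bsty,bswy,btwy,btwz,bwyz,fjwy,fosw,fosz,fowz,fswz] rk=18  ker:fjsw,jtwz,oswz,stwy
b_2=(44−25)−18=1

b_2=1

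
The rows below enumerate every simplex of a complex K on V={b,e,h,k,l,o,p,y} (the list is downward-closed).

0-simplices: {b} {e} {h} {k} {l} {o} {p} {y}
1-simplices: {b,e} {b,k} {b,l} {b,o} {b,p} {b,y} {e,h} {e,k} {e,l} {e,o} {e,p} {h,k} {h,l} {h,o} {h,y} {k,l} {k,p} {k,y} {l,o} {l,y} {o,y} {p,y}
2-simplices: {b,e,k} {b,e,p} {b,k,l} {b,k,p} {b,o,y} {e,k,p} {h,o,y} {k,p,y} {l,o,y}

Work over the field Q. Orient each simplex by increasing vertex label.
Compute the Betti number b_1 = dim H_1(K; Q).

n_0=8 n_1=22 n_2=9  [Q]
∂1: piv[be,bk,bl,bo,bp,by,eh] rk=7  ker:ek,el,eo,ep,hk,hl,ho,hy,kl,kp,ky,lo,ly,oy,py
∂2: piv[bek,bep,bkl,bkp,boy,hoy,kpy,loy] rk=8  ker:ekp
b_1=(22−7)−8=7

b_1=7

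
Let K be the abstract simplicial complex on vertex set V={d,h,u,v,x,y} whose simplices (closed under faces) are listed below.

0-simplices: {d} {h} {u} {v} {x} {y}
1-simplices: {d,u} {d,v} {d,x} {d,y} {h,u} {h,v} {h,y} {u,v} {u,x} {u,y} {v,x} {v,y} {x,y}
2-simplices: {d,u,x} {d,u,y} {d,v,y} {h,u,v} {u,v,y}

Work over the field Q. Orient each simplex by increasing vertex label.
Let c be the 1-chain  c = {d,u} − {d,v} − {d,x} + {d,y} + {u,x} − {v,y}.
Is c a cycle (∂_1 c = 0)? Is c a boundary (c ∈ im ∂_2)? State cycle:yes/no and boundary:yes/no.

n_0=6 n_1=13 n_2=5  [Q]
∂1: piv[du,dv,dx,dy,hu] rk=5  ker:hv,hy,uv,ux,uy,vx,vy,xy
∂2: piv[dux,duy,dvy,huv,uvy] rk=5
∂1c = 0
c vs im∂2: reduces to 0 ⇒ boundary

cycle:yes boundary:yes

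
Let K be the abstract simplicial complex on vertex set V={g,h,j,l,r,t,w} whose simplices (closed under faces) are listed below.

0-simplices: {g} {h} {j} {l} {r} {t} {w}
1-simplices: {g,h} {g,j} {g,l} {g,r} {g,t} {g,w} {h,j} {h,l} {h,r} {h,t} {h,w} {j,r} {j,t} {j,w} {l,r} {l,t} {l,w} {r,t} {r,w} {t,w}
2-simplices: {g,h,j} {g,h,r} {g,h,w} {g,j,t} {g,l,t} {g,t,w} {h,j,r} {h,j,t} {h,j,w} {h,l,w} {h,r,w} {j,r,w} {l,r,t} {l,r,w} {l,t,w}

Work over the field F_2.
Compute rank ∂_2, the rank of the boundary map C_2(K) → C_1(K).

rank∂_2=14

n_0=7 n_1=20 n_2=15  [Z2]
∂1: piv[gh,gj,gl,gr,gt,gw] rk=6  ker:hj,hl,hr,ht,hw,jr,jt,jw,lr,lt,lw,rt,rw,tw
∂2: piv[ghj,ghr,ghw,gjt,glt,gtw,hjr,hjt,hjw,hlw,hrw,lrt,lrw,ltw] rk=14  ker:jrw
rk∂_2=14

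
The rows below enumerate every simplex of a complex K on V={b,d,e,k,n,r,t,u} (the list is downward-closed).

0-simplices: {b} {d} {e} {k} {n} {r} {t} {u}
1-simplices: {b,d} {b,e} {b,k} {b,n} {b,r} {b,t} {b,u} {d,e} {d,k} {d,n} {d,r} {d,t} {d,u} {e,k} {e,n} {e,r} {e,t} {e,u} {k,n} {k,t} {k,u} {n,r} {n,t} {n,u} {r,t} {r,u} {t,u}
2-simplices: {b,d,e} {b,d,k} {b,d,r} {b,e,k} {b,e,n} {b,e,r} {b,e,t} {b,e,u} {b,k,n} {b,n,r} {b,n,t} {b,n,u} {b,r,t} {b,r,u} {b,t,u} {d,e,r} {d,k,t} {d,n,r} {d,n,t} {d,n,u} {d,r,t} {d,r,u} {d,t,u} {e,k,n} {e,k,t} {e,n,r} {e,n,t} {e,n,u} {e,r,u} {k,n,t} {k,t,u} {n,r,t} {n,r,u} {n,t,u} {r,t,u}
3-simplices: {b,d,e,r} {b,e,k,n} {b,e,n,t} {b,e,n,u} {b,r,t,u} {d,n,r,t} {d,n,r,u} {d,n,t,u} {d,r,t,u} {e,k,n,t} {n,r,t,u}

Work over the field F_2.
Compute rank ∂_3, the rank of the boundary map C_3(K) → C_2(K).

rank∂_3=10

n_0=8 n_1=27 n_2=35 n_3=11  [Z2]
∂1: piv[bd,be,bk,bn,br,bt,bu] rk=7  ker:de,dk,dn,dr,dt,du,ek,en,er,et,eu,kn,kt,ku,nr,nt,nu,rt,ru,tu
∂2: piv[bde,bdk,bdr,bek,ben,ber,bet,beu,bkn,bnr,bnt,bnu,brt,bru,btu,dkt,dnr,dnt,dnu,ktu] rk=20  ker:der,drt,dru,dtu,ekn,ekt,enr,ent,enu,eru,knt,nrt,nru,ntu,rtu
∂3: piv[bder,bekn,bent,benu,brtu,dnrt,dnru,dntu,drtu,eknt] rk=10  ker:nrtu
rk∂_3=10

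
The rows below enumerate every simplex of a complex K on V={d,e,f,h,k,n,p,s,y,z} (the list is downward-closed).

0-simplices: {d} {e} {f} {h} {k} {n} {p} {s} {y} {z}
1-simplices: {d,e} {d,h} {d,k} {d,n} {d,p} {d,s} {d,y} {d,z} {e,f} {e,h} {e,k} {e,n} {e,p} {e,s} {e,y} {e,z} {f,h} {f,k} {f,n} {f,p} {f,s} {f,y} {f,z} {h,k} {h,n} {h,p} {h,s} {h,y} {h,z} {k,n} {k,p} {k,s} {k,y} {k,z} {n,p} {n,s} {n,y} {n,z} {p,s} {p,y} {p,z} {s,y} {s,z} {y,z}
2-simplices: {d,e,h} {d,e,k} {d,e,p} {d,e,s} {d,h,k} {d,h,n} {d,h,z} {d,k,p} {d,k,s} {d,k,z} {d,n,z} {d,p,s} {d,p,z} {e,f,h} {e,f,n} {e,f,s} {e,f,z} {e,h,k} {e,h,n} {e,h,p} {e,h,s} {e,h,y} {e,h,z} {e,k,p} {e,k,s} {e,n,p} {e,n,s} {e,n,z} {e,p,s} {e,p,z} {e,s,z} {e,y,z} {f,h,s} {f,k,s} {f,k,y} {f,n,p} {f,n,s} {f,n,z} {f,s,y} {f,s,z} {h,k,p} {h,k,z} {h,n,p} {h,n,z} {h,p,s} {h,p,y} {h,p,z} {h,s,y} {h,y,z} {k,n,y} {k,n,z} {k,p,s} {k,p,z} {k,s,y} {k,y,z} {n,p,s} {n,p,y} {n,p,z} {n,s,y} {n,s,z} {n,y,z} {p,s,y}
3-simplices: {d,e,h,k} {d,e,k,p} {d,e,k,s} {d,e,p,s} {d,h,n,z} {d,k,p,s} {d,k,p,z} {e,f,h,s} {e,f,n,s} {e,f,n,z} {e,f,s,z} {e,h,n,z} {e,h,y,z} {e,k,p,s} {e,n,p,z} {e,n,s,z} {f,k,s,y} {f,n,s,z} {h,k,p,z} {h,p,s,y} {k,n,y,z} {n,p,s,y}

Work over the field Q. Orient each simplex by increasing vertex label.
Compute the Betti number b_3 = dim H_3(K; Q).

n_0=10 n_1=44 n_2=62 n_3=22  [Q]
∂1: piv[de,dh,dk,dn,dp,ds,dy,dz,ef] rk=9  ker:eh,ek,en,ep,es,ey,ez,fh,fk,fn,fp,fs,fy,fz,hk,hn,hp,hs,hy,hz,kn,kp,ks,ky,kz,np,ns,ny,nz,ps,py,pz,sy,sz,yz
∂2: piv[deh,dek,dep,des,dhk,dhn,dhz,dkp,dks,dkz,dnz,dps,dpz,efh,efn,efs,efz,ehn,ehp,ehs,ehy,ehz,enp,ens,esz,eyz,fks,fky,fnp,fsy,hpy,hsy,kny,knz] rk=34  ker:ehk,ekp,eks,enz,eps,epz,fhs,fns,fnz,fsz,hkp,hkz,hnp,hnz,hps,hpz,hyz,kps,kpz,ksy,kyz,nps,npy,npz,nsy,nsz,nyz,psy
∂3: piv[dehk,dekp,deks,deps,dhnz,dkps,dkpz,efhs,efns,efnz,efsz,ehnz,ehyz,enpz,ensz,fksy,hkpz,hpsy,knyz,npsy] rk=20  ker:ekps,fnsz
b_3=(22−20)−0=2

b_3=2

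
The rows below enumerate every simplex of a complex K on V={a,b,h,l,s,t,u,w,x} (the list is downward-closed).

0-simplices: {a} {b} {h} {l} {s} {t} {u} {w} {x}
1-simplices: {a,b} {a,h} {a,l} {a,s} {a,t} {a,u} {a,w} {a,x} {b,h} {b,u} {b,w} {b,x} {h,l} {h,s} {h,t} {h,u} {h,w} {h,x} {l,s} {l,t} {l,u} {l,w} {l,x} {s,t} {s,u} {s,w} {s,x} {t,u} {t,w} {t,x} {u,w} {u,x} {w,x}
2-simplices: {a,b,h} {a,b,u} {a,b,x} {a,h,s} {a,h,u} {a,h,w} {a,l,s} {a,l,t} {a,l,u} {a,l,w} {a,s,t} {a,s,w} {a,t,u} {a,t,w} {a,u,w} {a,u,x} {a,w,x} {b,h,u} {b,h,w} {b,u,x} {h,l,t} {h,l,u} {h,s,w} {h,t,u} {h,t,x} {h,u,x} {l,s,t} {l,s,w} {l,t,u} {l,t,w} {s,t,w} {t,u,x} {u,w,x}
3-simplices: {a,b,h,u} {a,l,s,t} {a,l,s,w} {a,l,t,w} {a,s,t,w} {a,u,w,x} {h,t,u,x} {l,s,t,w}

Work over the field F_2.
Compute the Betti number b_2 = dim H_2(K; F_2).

b_2=4

n_0=9 n_1=33 n_2=33 n_3=8  [Z2]
∂1: piv[ab,ah,al,as,at,au,aw,ax] rk=8  ker:bh,bu,bw,bx,hl,hs,ht,hu,hw,hx,ls,lt,lu,lw,lx,st,su,sw,sx,tu,tw,tx,uw,ux,wx
∂2: piv[abh,abu,abx,ahs,ahu,ahw,als,alt,alu,alw,ast,asw,atu,atw,auw,aux,awx,bhw,hlt,hlu,htx,hux] rk=22  ker:bhu,bux,hsw,htu,lst,lsw,ltu,ltw,stw,tux,uwx
∂3: piv[abhu,alst,alsw,altw,astw,auwx,htux] rk=7  ker:lstw
b_2=(33−22)−7=4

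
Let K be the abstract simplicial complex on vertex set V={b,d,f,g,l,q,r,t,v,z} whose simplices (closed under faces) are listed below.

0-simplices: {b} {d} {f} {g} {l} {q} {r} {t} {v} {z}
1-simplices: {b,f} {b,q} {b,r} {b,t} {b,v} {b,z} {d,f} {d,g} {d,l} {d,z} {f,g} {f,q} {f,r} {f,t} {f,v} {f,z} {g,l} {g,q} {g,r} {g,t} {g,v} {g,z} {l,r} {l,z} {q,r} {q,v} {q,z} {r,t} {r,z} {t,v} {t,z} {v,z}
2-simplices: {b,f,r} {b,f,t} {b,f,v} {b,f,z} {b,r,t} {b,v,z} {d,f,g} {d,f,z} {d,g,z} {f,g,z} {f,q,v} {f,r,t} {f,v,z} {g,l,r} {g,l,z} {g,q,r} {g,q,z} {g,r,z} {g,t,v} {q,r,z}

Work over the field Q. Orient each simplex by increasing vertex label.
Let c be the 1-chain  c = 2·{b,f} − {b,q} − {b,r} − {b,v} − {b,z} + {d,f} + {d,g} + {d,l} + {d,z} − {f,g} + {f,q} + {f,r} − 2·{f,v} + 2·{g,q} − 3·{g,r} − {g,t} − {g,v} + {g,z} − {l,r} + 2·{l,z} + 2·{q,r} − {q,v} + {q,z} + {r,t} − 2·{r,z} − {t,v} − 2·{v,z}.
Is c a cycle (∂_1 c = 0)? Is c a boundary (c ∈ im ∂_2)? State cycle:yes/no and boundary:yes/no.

n_0=10 n_1=32 n_2=20  [Q]
∂1: piv[bf,bq,br,bt,bv,bz,df,dg,dl] rk=9  ker:dz,fg,fq,fr,ft,fv,fz,gl,gq,gr,gt,gv,gz,lr,lz,qr,qv,qz,rt,rz,tv,tz,vz
∂2: piv[bfr,bft,bfv,bfz,brt,bvz,dfg,dfz,dgz,fqv,glr,glz,gqr,gqz,grz,gtv] rk=16  ker:fgz,frt,fvz,qrz
∂1c = 2·{b} − 4·{d} + 4·{f} + 2·{g} − {r} + {t} − 4·{v}

cycle:no boundary:no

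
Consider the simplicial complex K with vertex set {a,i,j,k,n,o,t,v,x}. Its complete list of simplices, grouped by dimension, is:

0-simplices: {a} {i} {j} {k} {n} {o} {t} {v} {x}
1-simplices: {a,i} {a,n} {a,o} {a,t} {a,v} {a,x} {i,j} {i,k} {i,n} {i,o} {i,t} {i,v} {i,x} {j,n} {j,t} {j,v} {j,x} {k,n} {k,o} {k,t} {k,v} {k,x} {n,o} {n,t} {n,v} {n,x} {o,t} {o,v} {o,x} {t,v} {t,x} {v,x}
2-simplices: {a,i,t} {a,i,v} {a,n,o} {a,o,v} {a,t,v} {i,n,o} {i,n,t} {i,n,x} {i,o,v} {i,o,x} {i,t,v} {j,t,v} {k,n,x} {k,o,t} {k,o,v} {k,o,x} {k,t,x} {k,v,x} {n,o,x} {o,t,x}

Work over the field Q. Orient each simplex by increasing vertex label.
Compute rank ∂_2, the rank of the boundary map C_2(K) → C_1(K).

rank∂_2=17

n_0=9 n_1=32 n_2=20  [Q]
∂1: piv[ai,an,ao,at,av,ax,ij,ik] rk=8  ker:in,io,it,iv,ix,jn,jt,jv,jx,kn,ko,kt,kv,kx,no,nt,nv,nx,ot,ov,ox,tv,tx,vx
∂2: piv[ait,aiv,ano,aov,atv,ino,int,inx,iov,iox,jtv,knx,kot,kov,kox,ktx,kvx] rk=17  ker:itv,nox,otx
rk∂_2=17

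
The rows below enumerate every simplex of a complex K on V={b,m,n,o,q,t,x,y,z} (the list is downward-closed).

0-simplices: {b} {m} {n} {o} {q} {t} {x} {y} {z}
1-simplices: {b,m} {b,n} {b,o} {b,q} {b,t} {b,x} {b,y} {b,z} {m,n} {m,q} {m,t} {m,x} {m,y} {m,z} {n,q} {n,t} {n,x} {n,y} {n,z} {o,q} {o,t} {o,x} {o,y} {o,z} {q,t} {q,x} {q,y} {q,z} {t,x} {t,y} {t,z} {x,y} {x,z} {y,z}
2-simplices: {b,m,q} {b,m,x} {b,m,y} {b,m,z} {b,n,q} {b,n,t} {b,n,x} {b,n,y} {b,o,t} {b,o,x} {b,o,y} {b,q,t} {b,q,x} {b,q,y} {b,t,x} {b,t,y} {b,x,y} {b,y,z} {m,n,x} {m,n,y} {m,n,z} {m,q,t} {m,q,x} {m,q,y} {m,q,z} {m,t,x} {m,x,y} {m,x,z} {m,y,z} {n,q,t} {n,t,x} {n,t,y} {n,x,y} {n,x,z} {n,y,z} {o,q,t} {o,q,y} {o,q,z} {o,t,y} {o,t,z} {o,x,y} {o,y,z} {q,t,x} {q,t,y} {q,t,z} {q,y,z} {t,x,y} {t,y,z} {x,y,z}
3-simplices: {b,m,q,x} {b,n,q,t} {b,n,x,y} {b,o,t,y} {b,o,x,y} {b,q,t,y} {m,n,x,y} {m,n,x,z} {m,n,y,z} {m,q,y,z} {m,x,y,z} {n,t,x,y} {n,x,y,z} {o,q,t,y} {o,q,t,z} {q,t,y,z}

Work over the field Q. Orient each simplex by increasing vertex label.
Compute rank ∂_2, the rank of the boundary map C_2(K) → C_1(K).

rank∂_2=26

n_0=9 n_1=34 n_2=49 n_3=16  [Q]
∂1: piv[bm,bn,bo,bq,bt,bx,by,bz] rk=8  ker:mn,mq,mt,mx,my,mz,nq,nt,nx,ny,nz,oq,ot,ox,oy,oz,qt,qx,qy,qz,tx,ty,tz,xy,xz,yz
∂2: piv[bmq,bmx,bmy,bmz,bnq,bnt,bnx,bny,bot,box,boy,bqt,bqx,bqy,btx,bty,bxy,byz,mnx,mnz,mqt,mqz,mxz,oqt,oqz,otz] rk=26  ker:mny,mqx,mqy,mtx,mxy,myz,nqt,ntx,nty,nxy,nxz,nyz,oqy,oty,oxy,oyz,qtx,qty,qtz,qyz,txy,tyz,xyz
∂3: piv[bmqx,bnqt,bnxy,boty,boxy,bqty,mnxy,mnxz,mnyz,mqyz,mxyz,ntxy,oqty,oqtz,qtyz] rk=15  ker:nxyz
rk∂_2=26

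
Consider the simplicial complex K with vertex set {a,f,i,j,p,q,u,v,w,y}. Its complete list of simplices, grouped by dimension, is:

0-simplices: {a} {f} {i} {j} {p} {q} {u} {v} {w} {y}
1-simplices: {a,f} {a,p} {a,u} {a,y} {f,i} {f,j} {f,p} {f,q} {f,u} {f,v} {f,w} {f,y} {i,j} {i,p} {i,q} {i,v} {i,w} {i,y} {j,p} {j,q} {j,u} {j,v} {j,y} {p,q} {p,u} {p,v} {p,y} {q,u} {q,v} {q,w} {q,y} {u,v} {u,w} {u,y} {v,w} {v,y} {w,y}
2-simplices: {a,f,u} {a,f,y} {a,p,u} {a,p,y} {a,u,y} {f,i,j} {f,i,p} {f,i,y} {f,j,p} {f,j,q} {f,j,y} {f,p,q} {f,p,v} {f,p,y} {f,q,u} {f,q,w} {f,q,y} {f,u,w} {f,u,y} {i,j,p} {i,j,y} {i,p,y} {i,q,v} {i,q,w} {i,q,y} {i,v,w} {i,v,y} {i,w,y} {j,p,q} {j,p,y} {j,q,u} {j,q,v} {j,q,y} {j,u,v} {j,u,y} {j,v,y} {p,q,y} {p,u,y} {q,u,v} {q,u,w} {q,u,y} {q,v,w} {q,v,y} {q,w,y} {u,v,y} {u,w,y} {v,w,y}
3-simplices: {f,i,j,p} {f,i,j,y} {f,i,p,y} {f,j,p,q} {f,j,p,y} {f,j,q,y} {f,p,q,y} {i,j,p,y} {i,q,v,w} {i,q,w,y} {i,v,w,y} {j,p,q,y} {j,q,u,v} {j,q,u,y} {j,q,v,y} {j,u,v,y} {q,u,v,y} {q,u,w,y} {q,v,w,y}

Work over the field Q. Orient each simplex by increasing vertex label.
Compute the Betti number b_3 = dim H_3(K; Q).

n_0=10 n_1=37 n_2=47 n_3=19  [Q]
∂1: piv[af,ap,au,ay,fi,fj,fq,fv,fw] rk=9  ker:fp,fu,fy,ij,ip,iq,iv,iw,iy,jp,jq,ju,jv,jy,pq,pu,pv,py,qu,qv,qw,qy,uv,uw,uy,vw,vy,wy
∂2: piv[afu,afy,apu,apy,auy,fij,fip,fiy,fjp,fjq,fjy,fpq,fpv,fpy,fqu,fqw,fqy,fuw,iqv,iqw,iqy,ivw,ivy,iwy,jqu,jqv,juv] rk=27  ker:fuy,ijp,ijy,ipy,jpq,jpy,jqy,juy,jvy,pqy,puy,quv,quw,quy,qvw,qvy,qwy,uvy,uwy,vwy
∂3: piv[fijp,fijy,fipy,fjpq,fjpy,fjqy,fpqy,iqvw,iqwy,ivwy,jquv,jquy,jqvy,juvy,quwy,qvwy] rk=16  ker:ijpy,jpqy,quvy
b_3=(19−16)−0=3

b_3=3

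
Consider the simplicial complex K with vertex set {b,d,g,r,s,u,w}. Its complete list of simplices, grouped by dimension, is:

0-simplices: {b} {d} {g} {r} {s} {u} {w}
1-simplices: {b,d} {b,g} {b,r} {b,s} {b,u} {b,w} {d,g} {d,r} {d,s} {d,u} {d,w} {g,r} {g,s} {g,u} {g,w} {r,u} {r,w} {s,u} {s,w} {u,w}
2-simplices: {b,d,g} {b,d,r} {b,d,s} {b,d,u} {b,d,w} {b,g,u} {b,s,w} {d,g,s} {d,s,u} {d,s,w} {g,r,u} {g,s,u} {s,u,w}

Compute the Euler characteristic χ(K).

n_0=7 n_1=20 n_2=13
χ=+7−20+13=0

χ(K)=0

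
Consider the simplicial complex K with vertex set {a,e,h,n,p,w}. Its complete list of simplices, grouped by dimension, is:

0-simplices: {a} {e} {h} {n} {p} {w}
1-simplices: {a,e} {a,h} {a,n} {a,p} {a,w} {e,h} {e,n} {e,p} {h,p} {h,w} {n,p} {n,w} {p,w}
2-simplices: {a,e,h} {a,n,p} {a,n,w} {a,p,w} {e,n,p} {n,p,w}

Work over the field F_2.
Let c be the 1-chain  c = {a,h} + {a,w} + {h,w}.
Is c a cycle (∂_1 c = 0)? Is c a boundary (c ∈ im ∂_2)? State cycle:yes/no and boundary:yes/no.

cycle:yes boundary:no

n_0=6 n_1=13 n_2=6  [Z2]
∂1: piv[ae,ah,an,ap,aw] rk=5  ker:eh,en,ep,hp,hw,np,nw,pw
∂2: piv[aeh,anp,anw,apw,enp] rk=5  ker:npw
∂1c = 0
c vs im∂2: residual ≠ 0 ⇒ not boundary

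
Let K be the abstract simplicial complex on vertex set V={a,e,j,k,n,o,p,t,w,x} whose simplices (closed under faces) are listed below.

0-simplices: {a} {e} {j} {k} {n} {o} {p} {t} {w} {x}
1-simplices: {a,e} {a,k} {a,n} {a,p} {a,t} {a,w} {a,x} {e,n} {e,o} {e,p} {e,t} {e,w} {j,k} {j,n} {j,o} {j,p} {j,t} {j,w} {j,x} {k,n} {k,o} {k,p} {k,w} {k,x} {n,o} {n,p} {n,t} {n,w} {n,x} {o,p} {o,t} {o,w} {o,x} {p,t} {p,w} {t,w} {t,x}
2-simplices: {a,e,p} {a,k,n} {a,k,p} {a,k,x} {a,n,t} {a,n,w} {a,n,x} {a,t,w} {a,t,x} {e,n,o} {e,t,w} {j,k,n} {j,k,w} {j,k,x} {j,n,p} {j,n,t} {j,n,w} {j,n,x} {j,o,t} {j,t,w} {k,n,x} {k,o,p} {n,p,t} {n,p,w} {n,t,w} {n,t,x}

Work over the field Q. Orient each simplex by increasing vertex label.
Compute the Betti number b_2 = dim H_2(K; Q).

n_0=10 n_1=37 n_2=26  [Q]
∂1: piv[ae,ak,an,ap,at,aw,ax,eo,jk] rk=9  ker:en,ep,et,ew,jn,jo,jp,jt,jw,jx,kn,ko,kp,kw,kx,no,np,nt,nw,nx,op,ot,ow,ox,pt,pw,tw,tx
∂2: piv[aep,akn,akp,akx,ant,anw,anx,atw,atx,eno,etw,jkn,jkw,jkx,jnp,jnt,jnw,jot,kop,npt,npw] rk=21  ker:jnx,jtw,knx,ntw,ntx
b_2=(26−21)−0=5

b_2=5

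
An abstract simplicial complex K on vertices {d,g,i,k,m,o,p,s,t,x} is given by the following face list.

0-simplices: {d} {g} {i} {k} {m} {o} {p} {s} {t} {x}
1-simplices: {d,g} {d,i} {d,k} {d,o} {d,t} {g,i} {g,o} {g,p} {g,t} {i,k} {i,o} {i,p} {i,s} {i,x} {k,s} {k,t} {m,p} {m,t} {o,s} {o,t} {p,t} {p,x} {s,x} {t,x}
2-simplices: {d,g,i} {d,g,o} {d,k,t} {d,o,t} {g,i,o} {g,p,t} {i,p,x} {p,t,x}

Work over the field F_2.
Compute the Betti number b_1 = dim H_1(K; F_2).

b_1=7

n_0=10 n_1=24 n_2=8  [Z2]
∂1: piv[dg,di,dk,do,dt,gp,is,ix,mp] rk=9  ker:gi,go,gt,ik,io,ip,ks,kt,mt,os,ot,pt,px,sx,tx
∂2: piv[dgi,dgo,dkt,dot,gio,gpt,ipx,ptx] rk=8
b_1=(24−9)−8=7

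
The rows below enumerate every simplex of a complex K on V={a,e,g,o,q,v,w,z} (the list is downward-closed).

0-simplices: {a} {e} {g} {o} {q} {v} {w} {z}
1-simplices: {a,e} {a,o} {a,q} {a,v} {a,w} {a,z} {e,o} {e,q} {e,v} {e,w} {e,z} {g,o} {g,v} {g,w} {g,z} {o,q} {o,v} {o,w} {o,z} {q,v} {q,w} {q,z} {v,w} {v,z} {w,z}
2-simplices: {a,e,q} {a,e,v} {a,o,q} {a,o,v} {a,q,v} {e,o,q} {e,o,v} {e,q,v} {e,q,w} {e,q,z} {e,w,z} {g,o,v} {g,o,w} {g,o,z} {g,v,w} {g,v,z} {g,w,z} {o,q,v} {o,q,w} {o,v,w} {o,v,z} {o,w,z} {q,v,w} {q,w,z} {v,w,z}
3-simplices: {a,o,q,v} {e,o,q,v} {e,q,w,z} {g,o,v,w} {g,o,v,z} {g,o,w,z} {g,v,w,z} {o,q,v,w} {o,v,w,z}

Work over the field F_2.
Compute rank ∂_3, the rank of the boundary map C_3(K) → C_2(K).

n_0=8 n_1=25 n_2=25 n_3=9  [Z2]
∂1: piv[ae,ao,aq,av,aw,az,go] rk=7  ker:eo,eq,ev,ew,ez,gv,gw,gz,oq,ov,ow,oz,qv,qw,qz,vw,vz,wz
∂2: piv[aeq,aev,aoq,aov,aqv,eoq,eqw,eqz,ewz,gov,gow,goz,gvw,gvz,gwz,oqw] rk=16  ker:eov,eqv,oqv,ovw,ovz,owz,qvw,qwz,vwz
∂3: piv[aoqv,eoqv,eqwz,govw,govz,gowz,gvwz,oqvw] rk=8  ker:ovwz
rk∂_3=8

rank∂_3=8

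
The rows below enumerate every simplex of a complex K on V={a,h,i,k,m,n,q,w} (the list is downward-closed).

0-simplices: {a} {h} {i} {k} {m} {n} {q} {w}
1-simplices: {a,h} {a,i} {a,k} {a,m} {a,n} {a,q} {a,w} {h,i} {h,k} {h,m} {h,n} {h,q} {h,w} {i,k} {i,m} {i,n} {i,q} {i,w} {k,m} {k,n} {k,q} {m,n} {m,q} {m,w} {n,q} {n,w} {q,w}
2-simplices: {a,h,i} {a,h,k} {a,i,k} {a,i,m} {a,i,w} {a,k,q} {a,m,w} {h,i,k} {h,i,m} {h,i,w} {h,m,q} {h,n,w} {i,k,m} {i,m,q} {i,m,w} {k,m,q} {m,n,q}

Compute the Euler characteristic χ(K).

n_0=8 n_1=27 n_2=17
χ=+8−27+17=-2

χ(K)=-2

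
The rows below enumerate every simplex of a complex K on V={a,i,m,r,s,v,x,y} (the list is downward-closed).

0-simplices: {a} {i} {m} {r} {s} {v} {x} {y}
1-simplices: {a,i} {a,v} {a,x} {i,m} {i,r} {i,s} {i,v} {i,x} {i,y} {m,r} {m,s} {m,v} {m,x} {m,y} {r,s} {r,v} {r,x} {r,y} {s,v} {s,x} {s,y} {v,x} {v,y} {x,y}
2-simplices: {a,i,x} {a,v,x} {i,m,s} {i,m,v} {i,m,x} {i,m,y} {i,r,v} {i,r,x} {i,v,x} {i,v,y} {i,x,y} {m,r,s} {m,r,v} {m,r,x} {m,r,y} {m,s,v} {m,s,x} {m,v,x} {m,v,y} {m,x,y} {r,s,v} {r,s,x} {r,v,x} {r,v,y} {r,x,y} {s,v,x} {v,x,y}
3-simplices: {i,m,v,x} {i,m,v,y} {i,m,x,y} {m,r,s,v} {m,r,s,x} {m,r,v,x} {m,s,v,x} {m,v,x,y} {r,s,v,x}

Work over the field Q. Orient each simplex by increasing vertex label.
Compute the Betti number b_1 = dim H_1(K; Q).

n_0=8 n_1=24 n_2=27 n_3=9  [Q]
∂1: piv[ai,av,ax,im,ir,is,iy] rk=7  ker:iv,ix,mr,ms,mv,mx,my,rs,rv,rx,ry,sv,sx,sy,vx,vy,xy
∂2: piv[aix,avx,ims,imv,imx,imy,irv,irx,ivx,ivy,ixy,mrs,mrv,mry,msv,msx] rk=16  ker:mrx,mvx,mvy,mxy,rsv,rsx,rvx,rvy,rxy,svx,vxy
∂3: piv[imvx,imvy,imxy,mrsv,mrsx,mrvx,msvx,mvxy] rk=8  ker:rsvx
b_1=(24−7)−16=1

b_1=1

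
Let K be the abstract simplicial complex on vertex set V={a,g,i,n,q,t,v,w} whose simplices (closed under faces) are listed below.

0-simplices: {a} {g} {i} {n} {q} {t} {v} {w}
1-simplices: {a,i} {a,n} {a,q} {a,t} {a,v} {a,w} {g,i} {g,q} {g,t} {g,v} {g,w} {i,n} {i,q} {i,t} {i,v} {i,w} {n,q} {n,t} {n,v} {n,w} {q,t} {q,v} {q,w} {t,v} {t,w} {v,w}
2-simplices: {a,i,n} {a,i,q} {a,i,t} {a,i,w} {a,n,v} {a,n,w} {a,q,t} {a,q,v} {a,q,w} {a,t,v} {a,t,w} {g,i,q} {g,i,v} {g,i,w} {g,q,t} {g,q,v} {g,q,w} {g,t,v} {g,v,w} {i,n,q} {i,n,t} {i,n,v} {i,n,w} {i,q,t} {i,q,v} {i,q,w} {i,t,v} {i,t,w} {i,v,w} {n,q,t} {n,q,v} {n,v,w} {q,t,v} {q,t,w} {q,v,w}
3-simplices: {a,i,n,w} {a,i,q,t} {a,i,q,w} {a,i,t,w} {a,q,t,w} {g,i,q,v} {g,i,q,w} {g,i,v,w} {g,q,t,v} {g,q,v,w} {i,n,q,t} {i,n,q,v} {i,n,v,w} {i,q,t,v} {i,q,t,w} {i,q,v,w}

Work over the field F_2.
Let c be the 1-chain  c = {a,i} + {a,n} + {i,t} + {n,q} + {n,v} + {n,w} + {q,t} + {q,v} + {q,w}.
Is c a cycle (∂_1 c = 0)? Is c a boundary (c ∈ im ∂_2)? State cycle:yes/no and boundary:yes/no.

n_0=8 n_1=26 n_2=35 n_3=16  [Z2]
∂1: piv[ai,an,aq,at,av,aw,gi] rk=7  ker:gq,gt,gv,gw,in,iq,it,iv,iw,nq,nt,nv,nw,qt,qv,qw,tv,tw,vw
∂2: piv[ain,aiq,ait,aiw,anv,anw,aqt,aqv,aqw,atv,atw,giq,giv,giw,gqt,gqv,gvw,inq,int] rk=19  ker:gqw,gtv,inv,inw,iqt,iqv,iqw,itv,itw,ivw,nqt,nqv,nvw,qtv,qtw,qvw
∂3: piv[ainw,aiqt,aiqw,aitw,aqtw,giqv,giqw,givw,gqtv,gqvw,inqt,inqv,invw,iqtv] rk=14  ker:iqtw,iqvw
∂1c = 0
c vs im∂2: reduces to 0 ⇒ boundary

cycle:yes boundary:yes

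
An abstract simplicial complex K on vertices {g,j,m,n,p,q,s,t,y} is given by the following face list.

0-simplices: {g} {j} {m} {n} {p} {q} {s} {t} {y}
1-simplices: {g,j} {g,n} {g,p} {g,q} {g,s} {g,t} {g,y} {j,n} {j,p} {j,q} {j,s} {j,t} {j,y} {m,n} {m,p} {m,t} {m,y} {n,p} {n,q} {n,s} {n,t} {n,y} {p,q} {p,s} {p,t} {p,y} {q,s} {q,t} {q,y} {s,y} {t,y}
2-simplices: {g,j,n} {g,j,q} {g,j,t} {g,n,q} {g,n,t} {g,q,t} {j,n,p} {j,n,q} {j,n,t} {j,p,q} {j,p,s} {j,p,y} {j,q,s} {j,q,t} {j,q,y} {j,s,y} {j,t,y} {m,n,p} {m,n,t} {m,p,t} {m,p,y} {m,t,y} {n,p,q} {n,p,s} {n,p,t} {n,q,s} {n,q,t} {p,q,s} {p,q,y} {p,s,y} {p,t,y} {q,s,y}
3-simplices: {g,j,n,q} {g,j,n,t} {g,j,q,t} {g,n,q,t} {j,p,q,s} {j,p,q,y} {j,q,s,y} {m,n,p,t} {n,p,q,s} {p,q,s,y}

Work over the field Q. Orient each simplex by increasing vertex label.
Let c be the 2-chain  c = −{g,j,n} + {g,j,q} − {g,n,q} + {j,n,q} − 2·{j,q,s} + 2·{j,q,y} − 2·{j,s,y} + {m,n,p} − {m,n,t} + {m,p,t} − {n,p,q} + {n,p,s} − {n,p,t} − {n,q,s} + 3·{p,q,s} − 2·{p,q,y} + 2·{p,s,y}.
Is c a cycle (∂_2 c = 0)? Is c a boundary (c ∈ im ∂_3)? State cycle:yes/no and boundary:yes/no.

n_0=9 n_1=31 n_2=32 n_3=10  [Q]
∂1: piv[gj,gn,gp,gq,gs,gt,gy,mn] rk=8  ker:jn,jp,jq,js,jt,jy,mp,mt,my,np,nq,ns,nt,ny,pq,ps,pt,py,qs,qt,qy,sy,ty
∂2: piv[gjn,gjq,gjt,gnq,gnt,gqt,jnp,jpq,jps,jpy,jqs,jqy,jsy,jty,mnp,mnt,mpt,mpy,nps] rk=19  ker:jnq,jnt,jqt,mty,npq,npt,nqs,nqt,pqs,pqy,psy,pty,qsy
∂3: piv[gjnq,gjnt,gjqt,gnqt,jpqs,jpqy,jqsy,mnpt,npqs,pqsy] rk=10
∂2c = 0
c vs im∂3: reduces to 0 ⇒ boundary

cycle:yes boundary:yes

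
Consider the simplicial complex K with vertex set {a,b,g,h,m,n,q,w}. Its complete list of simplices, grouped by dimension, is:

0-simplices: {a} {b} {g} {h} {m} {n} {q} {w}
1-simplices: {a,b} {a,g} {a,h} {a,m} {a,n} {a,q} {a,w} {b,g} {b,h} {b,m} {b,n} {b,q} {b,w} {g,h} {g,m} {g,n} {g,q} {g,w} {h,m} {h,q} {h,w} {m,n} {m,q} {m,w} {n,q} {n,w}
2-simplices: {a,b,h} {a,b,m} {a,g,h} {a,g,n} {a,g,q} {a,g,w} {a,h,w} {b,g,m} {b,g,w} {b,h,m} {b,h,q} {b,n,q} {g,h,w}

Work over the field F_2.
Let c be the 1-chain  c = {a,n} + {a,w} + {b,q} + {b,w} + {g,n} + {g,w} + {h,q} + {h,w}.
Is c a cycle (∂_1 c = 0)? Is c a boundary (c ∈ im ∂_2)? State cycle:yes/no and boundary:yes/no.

n_0=8 n_1=26 n_2=13  [Z2]
∂1: piv[ab,ag,ah,am,an,aq,aw] rk=7  ker:bg,bh,bm,bn,bq,bw,gh,gm,gn,gq,gw,hm,hq,hw,mn,mq,mw,nq,nw
∂2: piv[abh,abm,agh,agn,agq,agw,ahw,bgm,bgw,bhm,bhq,bnq] rk=12  ker:ghw
∂1c = 0
c vs im∂2: residual ≠ 0 ⇒ not boundary

cycle:yes boundary:no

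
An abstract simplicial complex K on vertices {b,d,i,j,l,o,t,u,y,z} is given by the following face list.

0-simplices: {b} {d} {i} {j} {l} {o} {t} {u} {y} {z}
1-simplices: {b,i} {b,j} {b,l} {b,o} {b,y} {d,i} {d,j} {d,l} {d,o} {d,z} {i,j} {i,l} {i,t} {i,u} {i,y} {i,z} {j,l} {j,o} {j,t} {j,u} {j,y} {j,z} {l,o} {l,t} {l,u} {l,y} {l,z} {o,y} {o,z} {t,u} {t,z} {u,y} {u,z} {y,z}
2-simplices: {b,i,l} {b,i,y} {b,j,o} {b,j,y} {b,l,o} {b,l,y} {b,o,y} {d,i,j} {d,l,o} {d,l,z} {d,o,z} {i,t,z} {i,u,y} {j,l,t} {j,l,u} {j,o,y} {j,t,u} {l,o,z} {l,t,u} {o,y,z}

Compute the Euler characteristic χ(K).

n_0=10 n_1=34 n_2=20
χ=+10−34+20=-4

χ(K)=-4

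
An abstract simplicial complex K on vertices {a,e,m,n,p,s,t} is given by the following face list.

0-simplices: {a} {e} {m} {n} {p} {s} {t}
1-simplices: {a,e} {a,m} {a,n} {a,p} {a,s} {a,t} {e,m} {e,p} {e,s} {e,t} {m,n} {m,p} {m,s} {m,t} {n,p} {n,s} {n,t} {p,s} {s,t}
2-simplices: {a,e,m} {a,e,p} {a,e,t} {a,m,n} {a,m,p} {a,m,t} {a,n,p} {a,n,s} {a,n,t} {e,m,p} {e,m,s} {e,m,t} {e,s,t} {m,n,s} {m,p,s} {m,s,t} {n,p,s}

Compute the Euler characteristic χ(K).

n_0=7 n_1=19 n_2=17
χ=+7−19+17=5

χ(K)=5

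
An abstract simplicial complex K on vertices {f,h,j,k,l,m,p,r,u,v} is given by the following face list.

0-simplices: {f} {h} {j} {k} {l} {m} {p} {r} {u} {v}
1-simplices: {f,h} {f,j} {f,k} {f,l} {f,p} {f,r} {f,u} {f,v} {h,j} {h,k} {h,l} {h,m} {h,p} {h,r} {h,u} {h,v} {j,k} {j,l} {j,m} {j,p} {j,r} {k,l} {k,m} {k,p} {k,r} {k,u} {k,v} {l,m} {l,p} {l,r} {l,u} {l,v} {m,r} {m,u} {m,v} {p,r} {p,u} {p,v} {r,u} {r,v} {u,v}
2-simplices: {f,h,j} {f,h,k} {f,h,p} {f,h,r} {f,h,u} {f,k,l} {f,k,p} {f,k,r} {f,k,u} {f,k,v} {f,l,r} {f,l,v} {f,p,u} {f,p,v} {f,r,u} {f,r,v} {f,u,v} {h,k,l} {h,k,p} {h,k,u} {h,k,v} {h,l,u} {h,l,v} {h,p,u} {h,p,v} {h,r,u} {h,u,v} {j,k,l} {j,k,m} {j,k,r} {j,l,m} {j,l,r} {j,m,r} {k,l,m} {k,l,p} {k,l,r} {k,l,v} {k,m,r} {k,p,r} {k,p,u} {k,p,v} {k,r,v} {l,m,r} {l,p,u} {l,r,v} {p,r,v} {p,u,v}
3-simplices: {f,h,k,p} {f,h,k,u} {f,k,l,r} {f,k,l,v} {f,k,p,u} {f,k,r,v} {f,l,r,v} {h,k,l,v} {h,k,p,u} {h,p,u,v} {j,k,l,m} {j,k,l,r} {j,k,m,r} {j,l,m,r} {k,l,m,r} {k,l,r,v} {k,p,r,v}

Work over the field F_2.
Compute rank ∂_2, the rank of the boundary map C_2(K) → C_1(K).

n_0=10 n_1=41 n_2=47 n_3=17  [Z2]
∂1: piv[fh,fj,fk,fl,fp,fr,fu,fv,hm] rk=9  ker:hj,hk,hl,hp,hr,hu,hv,jk,jl,jm,jp,jr,kl,km,kp,kr,ku,kv,lm,lp,lr,lu,lv,mr,mu,mv,pr,pu,pv,ru,rv,uv
∂2: piv[fhj,fhk,fhp,fhr,fhu,fkl,fkp,fkr,fku,fkv,flr,flv,fpu,fpv,fru,frv,fuv,hkl,hkv,hlu,jkl,jkm,jkr,jlm,jmr,klp,kpr] rk=27  ker:hkp,hku,hlv,hpu,hpv,hru,huv,jlr,klm,klr,klv,kmr,kpu,kpv,krv,lmr,lpu,lrv,prv,puv
∂3: piv[fhkp,fhku,fklr,fklv,fkpu,fkrv,flrv,hklv,hkpu,hpuv,jklm,jklr,jkmr,jlmr,kprv] rk=15  ker:klmr,klrv
rk∂_2=27

rank∂_2=27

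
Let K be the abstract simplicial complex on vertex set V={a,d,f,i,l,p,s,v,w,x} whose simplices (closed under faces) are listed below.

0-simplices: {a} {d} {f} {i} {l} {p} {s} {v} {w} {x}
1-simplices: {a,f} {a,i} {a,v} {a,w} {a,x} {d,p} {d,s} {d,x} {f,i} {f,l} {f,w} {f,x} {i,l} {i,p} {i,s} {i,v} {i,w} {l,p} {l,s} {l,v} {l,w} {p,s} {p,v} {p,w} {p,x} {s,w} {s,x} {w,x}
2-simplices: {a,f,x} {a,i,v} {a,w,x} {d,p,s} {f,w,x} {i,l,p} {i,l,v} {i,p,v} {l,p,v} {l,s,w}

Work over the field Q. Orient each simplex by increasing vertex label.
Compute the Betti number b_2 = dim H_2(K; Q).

b_2=1

n_0=10 n_1=28 n_2=10  [Q]
∂1: piv[af,ai,av,aw,ax,dp,ds,dx,fl] rk=9  ker:fi,fw,fx,il,ip,is,iv,iw,lp,ls,lv,lw,ps,pv,pw,px,sw,sx,wx
∂2: piv[afx,aiv,awx,dps,fwx,ilp,ilv,ipv,lsw] rk=9  ker:lpv
b_2=(10−9)−0=1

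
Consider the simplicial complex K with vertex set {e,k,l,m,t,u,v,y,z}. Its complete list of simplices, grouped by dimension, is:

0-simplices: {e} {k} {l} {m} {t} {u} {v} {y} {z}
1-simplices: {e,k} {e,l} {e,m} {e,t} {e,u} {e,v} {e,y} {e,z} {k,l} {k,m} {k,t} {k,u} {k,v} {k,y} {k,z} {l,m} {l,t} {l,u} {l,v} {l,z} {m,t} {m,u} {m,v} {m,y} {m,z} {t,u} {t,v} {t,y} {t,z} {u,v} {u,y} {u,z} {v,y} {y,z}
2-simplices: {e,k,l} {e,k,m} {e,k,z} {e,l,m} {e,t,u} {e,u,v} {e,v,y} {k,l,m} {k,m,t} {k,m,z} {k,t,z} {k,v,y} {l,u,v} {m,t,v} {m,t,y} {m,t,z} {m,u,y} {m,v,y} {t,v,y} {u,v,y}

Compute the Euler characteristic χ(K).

χ(K)=-5

n_0=9 n_1=34 n_2=20
χ=+9−34+20=-5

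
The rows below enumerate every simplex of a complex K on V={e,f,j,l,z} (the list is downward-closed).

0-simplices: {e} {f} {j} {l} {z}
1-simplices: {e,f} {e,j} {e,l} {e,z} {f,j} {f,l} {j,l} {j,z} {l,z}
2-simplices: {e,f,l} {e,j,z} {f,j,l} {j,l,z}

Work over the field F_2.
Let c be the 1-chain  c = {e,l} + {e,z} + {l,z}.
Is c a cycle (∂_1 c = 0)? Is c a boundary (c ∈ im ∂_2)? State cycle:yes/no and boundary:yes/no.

cycle:yes boundary:no

n_0=5 n_1=9 n_2=4  [Z2]
∂1: piv[ef,ej,el,ez] rk=4  ker:fj,fl,jl,jz,lz
∂2: piv[efl,ejz,fjl,jlz] rk=4
∂1c = 0
c vs im∂2: residual ≠ 0 ⇒ not boundary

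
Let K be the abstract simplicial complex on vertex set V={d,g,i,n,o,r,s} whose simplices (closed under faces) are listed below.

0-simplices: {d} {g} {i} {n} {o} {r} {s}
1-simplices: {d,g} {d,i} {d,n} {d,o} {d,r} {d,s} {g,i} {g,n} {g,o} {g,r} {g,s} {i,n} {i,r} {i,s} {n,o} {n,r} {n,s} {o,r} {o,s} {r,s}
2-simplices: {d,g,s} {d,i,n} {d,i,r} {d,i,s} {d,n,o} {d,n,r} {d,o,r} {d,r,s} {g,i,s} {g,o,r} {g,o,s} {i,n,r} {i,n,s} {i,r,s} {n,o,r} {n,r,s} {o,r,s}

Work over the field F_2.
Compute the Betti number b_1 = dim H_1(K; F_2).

b_1=1

n_0=7 n_1=20 n_2=17  [Z2]
∂1: piv[dg,di,dn,do,dr,ds] rk=6  ker:gi,gn,go,gr,gs,in,ir,is,no,nr,ns,or,os,rs
∂2: piv[dgs,din,dir,dis,dno,dnr,dor,drs,gis,gor,gos,ins,ors] rk=13  ker:inr,irs,nor,nrs
b_1=(20−6)−13=1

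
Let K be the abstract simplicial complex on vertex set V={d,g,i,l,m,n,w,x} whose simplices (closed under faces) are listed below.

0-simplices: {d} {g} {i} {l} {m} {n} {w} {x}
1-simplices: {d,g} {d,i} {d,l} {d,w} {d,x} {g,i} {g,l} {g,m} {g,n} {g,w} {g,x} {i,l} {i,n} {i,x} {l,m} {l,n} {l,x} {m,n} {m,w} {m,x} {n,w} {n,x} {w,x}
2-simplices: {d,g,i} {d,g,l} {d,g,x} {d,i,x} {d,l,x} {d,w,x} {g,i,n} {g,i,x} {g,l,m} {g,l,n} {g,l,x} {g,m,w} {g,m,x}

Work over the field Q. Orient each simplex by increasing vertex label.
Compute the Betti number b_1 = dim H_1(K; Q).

b_1=5

n_0=8 n_1=23 n_2=13  [Q]
∂1: piv[dg,di,dl,dw,dx,gm,gn] rk=7  ker:gi,gl,gw,gx,il,in,ix,lm,ln,lx,mn,mw,mx,nw,nx,wx
∂2: piv[dgi,dgl,dgx,dix,dlx,dwx,gin,glm,gln,gmw,gmx] rk=11  ker:gix,glx
b_1=(23−7)−11=5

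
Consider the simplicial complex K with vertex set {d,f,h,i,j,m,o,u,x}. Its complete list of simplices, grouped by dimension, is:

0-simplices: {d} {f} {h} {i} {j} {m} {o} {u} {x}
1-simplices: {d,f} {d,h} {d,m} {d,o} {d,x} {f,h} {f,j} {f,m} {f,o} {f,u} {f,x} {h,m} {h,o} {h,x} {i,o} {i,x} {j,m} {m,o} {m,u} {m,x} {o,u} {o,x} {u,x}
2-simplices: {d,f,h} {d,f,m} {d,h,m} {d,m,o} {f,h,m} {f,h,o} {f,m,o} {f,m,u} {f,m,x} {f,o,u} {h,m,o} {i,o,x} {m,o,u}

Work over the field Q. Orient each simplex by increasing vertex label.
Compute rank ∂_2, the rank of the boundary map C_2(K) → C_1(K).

rank∂_2=10

n_0=9 n_1=23 n_2=13  [Q]
∂1: piv[df,dh,dm,do,dx,fj,fu,io] rk=8  ker:fh,fm,fo,fx,hm,ho,hx,ix,jm,mo,mu,mx,ou,ox,ux
∂2: piv[dfh,dfm,dhm,dmo,fho,fmo,fmu,fmx,fou,iox] rk=10  ker:fhm,hmo,mou
rk∂_2=10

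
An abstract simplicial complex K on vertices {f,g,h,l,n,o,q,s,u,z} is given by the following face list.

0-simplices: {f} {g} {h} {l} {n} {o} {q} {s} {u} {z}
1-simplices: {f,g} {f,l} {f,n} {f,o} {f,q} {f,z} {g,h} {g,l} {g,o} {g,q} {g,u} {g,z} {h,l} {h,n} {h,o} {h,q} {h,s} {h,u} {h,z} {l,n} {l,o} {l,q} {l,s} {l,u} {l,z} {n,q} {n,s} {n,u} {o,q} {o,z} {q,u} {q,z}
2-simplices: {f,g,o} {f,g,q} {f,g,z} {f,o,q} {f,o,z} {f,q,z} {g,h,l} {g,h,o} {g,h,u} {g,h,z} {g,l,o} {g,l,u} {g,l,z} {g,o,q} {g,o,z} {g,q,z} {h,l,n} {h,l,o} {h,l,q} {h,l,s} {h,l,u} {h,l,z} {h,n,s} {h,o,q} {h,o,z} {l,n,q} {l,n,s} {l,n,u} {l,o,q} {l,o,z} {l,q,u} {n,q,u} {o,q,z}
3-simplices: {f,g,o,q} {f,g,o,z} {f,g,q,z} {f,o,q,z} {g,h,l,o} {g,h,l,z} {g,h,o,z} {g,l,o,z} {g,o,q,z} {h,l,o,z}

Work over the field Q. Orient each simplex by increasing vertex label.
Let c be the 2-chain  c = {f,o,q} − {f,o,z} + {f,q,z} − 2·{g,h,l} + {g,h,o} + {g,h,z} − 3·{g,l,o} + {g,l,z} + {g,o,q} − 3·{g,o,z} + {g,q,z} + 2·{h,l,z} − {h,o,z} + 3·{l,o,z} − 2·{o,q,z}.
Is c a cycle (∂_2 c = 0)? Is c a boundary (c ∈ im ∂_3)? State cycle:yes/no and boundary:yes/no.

cycle:yes boundary:yes

n_0=10 n_1=32 n_2=33 n_3=10  [Q]
∂1: piv[fg,fl,fn,fo,fq,fz,gh,gu,hs] rk=9  ker:gl,go,gq,gz,hl,hn,ho,hq,hu,hz,ln,lo,lq,ls,lu,lz,nq,ns,nu,oq,oz,qu,qz
∂2: piv[fgo,fgq,fgz,foq,foz,fqz,ghl,gho,ghu,ghz,glo,glu,glz,hln,hlq,hls,hns,hoq,lnq,lnu,lqu] rk=21  ker:goq,goz,gqz,hlo,hlu,hlz,hoz,lns,loq,loz,nqu,oqz
∂3: piv[fgoq,fgoz,fgqz,foqz,ghlo,ghlz,ghoz,gloz] rk=8  ker:goqz,hloz
∂2c = 0
c vs im∂3: reduces to 0 ⇒ boundary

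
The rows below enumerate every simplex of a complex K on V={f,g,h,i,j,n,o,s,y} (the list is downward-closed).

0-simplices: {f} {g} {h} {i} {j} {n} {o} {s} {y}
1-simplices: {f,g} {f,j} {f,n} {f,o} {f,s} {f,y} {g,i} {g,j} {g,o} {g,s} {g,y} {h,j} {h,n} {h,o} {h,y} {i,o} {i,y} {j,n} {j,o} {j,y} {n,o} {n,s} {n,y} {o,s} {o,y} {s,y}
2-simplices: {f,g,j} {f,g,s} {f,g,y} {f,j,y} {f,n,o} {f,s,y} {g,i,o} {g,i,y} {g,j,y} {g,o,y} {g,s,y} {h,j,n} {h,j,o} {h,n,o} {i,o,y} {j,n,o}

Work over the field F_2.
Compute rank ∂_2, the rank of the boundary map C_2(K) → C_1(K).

rank∂_2=12

n_0=9 n_1=26 n_2=16  [Z2]
∂1: piv[fg,fj,fn,fo,fs,fy,gi,hj] rk=8  ker:gj,go,gs,gy,hn,ho,hy,io,iy,jn,jo,jy,no,ns,ny,os,oy,sy
∂2: piv[fgj,fgs,fgy,fjy,fno,fsy,gio,giy,goy,hjn,hjo,hno] rk=12  ker:gjy,gsy,ioy,jno
rk∂_2=12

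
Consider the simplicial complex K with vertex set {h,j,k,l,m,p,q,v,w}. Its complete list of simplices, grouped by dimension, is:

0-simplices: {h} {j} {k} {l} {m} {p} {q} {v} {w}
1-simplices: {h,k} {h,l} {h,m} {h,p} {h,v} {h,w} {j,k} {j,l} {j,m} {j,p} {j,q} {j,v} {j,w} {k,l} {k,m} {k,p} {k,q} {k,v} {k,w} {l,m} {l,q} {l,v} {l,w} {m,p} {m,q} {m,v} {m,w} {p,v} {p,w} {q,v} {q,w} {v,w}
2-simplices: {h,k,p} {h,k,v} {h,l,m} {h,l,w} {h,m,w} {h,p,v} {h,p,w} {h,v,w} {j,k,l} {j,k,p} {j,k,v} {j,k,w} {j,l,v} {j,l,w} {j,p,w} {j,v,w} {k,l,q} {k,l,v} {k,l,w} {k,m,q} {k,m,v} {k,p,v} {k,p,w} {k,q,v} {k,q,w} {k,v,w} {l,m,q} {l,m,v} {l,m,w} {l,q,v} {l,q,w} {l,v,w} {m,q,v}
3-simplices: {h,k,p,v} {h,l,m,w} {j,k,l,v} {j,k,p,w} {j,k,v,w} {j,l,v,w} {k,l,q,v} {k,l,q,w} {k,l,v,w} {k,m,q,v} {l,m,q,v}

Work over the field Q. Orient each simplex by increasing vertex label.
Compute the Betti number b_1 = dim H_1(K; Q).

n_0=9 n_1=32 n_2=33 n_3=11  [Q]
∂1: piv[hk,hl,hm,hp,hv,hw,jk,jq] rk=8  ker:jl,jm,jp,jv,jw,kl,km,kp,kq,kv,kw,lm,lq,lv,lw,mp,mq,mv,mw,pv,pw,qv,qw,vw
∂2: piv[hkp,hkv,hlm,hlw,hmw,hpv,hpw,hvw,jkl,jkp,jkv,jkw,jlv,jlw,jpw,klq,kmq,kmv,kqv,kqw,lmq] rk=21  ker:jvw,klv,klw,kpv,kpw,kvw,lmv,lmw,lqv,lqw,lvw,mqv
∂3: piv[hkpv,hlmw,jklv,jkpw,jkvw,jlvw,klqv,klqw,klvw,kmqv,lmqv] rk=11
b_1=(32−8)−21=3

b_1=3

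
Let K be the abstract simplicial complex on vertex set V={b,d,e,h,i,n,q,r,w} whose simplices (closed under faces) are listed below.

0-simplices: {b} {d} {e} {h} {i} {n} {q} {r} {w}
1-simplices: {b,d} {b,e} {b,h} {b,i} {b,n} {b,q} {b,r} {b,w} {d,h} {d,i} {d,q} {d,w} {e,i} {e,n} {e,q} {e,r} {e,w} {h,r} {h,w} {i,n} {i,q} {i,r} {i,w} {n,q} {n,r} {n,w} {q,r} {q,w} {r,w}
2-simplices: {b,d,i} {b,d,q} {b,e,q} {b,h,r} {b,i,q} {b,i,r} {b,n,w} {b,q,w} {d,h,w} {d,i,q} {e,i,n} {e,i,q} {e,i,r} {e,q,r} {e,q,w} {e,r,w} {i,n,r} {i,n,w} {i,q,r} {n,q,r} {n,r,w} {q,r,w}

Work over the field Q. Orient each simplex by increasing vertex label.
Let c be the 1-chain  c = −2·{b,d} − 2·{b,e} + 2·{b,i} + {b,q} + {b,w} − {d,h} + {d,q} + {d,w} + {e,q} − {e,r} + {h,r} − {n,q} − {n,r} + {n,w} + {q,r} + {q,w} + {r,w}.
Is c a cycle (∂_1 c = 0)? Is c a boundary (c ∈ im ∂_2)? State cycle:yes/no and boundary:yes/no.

cycle:no boundary:no

n_0=9 n_1=29 n_2=22  [Q]
∂1: piv[bd,be,bh,bi,bn,bq,br,bw] rk=8  ker:dh,di,dq,dw,ei,en,eq,er,ew,hr,hw,in,iq,ir,iw,nq,nr,nw,qr,qw,rw
∂2: piv[bdi,bdq,beq,bhr,biq,bir,bnw,bqw,dhw,ein,eiq,eir,eqr,eqw,erw,inr,inw,nqr,nrw] rk=19  ker:diq,iqr,qrw
∂1c = −3·{d} − 2·{e} − 2·{h} + 2·{i} + {n} − {r} + 5·{w}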